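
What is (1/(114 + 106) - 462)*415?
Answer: -8436037/44 ≈ -1.9173e+5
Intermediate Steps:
(1/(114 + 106) - 462)*415 = (1/220 - 462)*415 = -101639/220*415 = -8436037/44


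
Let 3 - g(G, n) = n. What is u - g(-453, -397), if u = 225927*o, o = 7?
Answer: 1581089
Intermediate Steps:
g(G, n) = 3 - n
u = 1581489 (u = 225927*7 = 1581489)
u - g(-453, -397) = 1581489 - (3 - 1*(-397)) = 1581489 - (3 + 397) = 1581489 - 1*400 = 1581489 - 400 = 1581089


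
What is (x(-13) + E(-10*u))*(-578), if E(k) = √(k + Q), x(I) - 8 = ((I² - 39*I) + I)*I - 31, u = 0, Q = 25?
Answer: 4992186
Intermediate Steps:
x(I) = -23 + I*(I² - 38*I) (x(I) = 8 + (((I² - 39*I) + I)*I - 31) = 8 + ((I² - 38*I)*I - 31) = 8 + (I*(I² - 38*I) - 31) = 8 + (-31 + I*(I² - 38*I)) = -23 + I*(I² - 38*I))
E(k) = √(25 + k) (E(k) = √(k + 25) = √(25 + k))
(x(-13) + E(-10*u))*(-578) = ((-23 + (-13)³ - 38*(-13)²) + √(25 - 10*0))*(-578) = ((-23 - 2197 - 38*169) + √(25 + 0))*(-578) = ((-23 - 2197 - 6422) + √25)*(-578) = (-8642 + 5)*(-578) = -8637*(-578) = 4992186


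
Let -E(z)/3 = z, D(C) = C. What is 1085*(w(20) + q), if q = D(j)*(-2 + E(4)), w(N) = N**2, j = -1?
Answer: 449190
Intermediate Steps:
E(z) = -3*z
q = 14 (q = -(-2 - 3*4) = -(-2 - 12) = -1*(-14) = 14)
1085*(w(20) + q) = 1085*(20**2 + 14) = 1085*(400 + 14) = 1085*414 = 449190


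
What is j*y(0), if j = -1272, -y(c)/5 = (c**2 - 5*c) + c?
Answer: 0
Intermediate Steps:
y(c) = -5*c**2 + 20*c (y(c) = -5*((c**2 - 5*c) + c) = -5*(c**2 - 4*c) = -5*c**2 + 20*c)
j*y(0) = -6360*0*(4 - 1*0) = -6360*0*(4 + 0) = -6360*0*4 = -1272*0 = 0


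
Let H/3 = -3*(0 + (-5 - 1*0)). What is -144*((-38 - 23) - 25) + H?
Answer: 12429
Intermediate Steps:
H = 45 (H = 3*(-3*(0 + (-5 - 1*0))) = 3*(-3*(0 + (-5 + 0))) = 3*(-3*(0 - 5)) = 3*(-3*(-5)) = 3*15 = 45)
-144*((-38 - 23) - 25) + H = -144*((-38 - 23) - 25) + 45 = -144*(-61 - 25) + 45 = -144*(-86) + 45 = 12384 + 45 = 12429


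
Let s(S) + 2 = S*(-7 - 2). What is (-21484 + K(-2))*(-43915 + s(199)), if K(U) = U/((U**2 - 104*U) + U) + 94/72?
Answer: 103102800463/105 ≈ 9.8193e+8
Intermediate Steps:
s(S) = -2 - 9*S (s(S) = -2 + S*(-7 - 2) = -2 + S*(-9) = -2 - 9*S)
K(U) = 47/36 + U/(U**2 - 103*U) (K(U) = U/(U**2 - 103*U) + 94*(1/72) = U/(U**2 - 103*U) + 47/36 = 47/36 + U/(U**2 - 103*U))
(-21484 + K(-2))*(-43915 + s(199)) = (-21484 + (-4805 + 47*(-2))/(36*(-103 - 2)))*(-43915 + (-2 - 9*199)) = (-21484 + (1/36)*(-4805 - 94)/(-105))*(-43915 + (-2 - 1791)) = (-21484 + (1/36)*(-1/105)*(-4899))*(-43915 - 1793) = (-21484 + 1633/1260)*(-45708) = -27068207/1260*(-45708) = 103102800463/105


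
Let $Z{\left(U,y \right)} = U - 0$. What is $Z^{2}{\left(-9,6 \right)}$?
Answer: $81$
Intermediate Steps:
$Z{\left(U,y \right)} = U$ ($Z{\left(U,y \right)} = U + 0 = U$)
$Z^{2}{\left(-9,6 \right)} = \left(-9\right)^{2} = 81$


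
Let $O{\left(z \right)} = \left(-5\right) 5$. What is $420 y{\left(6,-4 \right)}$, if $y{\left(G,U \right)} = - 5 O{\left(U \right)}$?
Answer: $52500$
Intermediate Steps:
$O{\left(z \right)} = -25$
$y{\left(G,U \right)} = 125$ ($y{\left(G,U \right)} = \left(-5\right) \left(-25\right) = 125$)
$420 y{\left(6,-4 \right)} = 420 \cdot 125 = 52500$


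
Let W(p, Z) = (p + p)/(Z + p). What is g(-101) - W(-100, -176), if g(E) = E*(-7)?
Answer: 48733/69 ≈ 706.28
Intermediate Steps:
W(p, Z) = 2*p/(Z + p) (W(p, Z) = (2*p)/(Z + p) = 2*p/(Z + p))
g(E) = -7*E
g(-101) - W(-100, -176) = -7*(-101) - 2*(-100)/(-176 - 100) = 707 - 2*(-100)/(-276) = 707 - 2*(-100)*(-1)/276 = 707 - 1*50/69 = 707 - 50/69 = 48733/69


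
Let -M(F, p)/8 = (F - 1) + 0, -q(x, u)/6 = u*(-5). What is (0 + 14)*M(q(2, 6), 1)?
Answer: -20048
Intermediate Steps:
q(x, u) = 30*u (q(x, u) = -6*u*(-5) = -(-30)*u = 30*u)
M(F, p) = 8 - 8*F (M(F, p) = -8*((F - 1) + 0) = -8*((-1 + F) + 0) = -8*(-1 + F) = 8 - 8*F)
(0 + 14)*M(q(2, 6), 1) = (0 + 14)*(8 - 240*6) = 14*(8 - 8*180) = 14*(8 - 1440) = 14*(-1432) = -20048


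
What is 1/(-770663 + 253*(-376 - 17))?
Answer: -1/870092 ≈ -1.1493e-6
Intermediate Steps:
1/(-770663 + 253*(-376 - 17)) = 1/(-770663 + 253*(-393)) = 1/(-770663 - 99429) = 1/(-870092) = -1/870092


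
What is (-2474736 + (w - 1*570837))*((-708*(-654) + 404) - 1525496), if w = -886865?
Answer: 4176485102280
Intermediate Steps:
(-2474736 + (w - 1*570837))*((-708*(-654) + 404) - 1525496) = (-2474736 + (-886865 - 1*570837))*((-708*(-654) + 404) - 1525496) = (-2474736 + (-886865 - 570837))*((463032 + 404) - 1525496) = (-2474736 - 1457702)*(463436 - 1525496) = -3932438*(-1062060) = 4176485102280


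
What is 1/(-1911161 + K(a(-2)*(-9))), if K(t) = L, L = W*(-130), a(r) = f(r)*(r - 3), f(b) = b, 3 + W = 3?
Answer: -1/1911161 ≈ -5.2324e-7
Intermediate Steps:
W = 0 (W = -3 + 3 = 0)
a(r) = r*(-3 + r) (a(r) = r*(r - 3) = r*(-3 + r))
L = 0 (L = 0*(-130) = 0)
K(t) = 0
1/(-1911161 + K(a(-2)*(-9))) = 1/(-1911161 + 0) = 1/(-1911161) = -1/1911161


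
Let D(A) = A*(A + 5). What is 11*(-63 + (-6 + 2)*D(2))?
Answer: -1309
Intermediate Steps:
D(A) = A*(5 + A)
11*(-63 + (-6 + 2)*D(2)) = 11*(-63 + (-6 + 2)*(2*(5 + 2))) = 11*(-63 - 8*7) = 11*(-63 - 4*14) = 11*(-63 - 56) = 11*(-119) = -1309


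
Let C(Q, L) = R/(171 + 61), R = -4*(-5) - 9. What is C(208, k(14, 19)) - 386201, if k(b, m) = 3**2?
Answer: -89598621/232 ≈ -3.8620e+5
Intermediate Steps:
R = 11 (R = 20 - 9 = 11)
k(b, m) = 9
C(Q, L) = 11/232 (C(Q, L) = 11/(171 + 61) = 11/232)
C(208, k(14, 19)) - 386201 = 11/232 - 386201 = -89598621/232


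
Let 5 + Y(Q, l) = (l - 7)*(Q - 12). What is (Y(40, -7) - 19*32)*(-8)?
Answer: 8040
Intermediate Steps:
Y(Q, l) = -5 + (-12 + Q)*(-7 + l) (Y(Q, l) = -5 + (l - 7)*(Q - 12) = -5 + (-7 + l)*(-12 + Q) = -5 + (-12 + Q)*(-7 + l))
(Y(40, -7) - 19*32)*(-8) = ((79 - 12*(-7) - 7*40 + 40*(-7)) - 19*32)*(-8) = ((79 + 84 - 280 - 280) - 1*608)*(-8) = (-397 - 608)*(-8) = -1005*(-8) = 8040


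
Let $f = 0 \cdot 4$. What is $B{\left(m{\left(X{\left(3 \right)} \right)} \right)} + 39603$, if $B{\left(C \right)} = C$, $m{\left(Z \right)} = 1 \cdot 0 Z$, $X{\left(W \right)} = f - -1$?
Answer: $39603$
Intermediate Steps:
$f = 0$
$X{\left(W \right)} = 1$ ($X{\left(W \right)} = 0 - -1 = 0 + 1 = 1$)
$m{\left(Z \right)} = 0$ ($m{\left(Z \right)} = 0 Z = 0$)
$B{\left(m{\left(X{\left(3 \right)} \right)} \right)} + 39603 = 0 + 39603 = 39603$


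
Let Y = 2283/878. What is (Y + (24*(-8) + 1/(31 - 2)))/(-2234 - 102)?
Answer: 4821619/59479232 ≈ 0.081064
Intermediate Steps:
Y = 2283/878 (Y = 2283*(1/878) = 2283/878 ≈ 2.6002)
(Y + (24*(-8) + 1/(31 - 2)))/(-2234 - 102) = (2283/878 + (24*(-8) + 1/(31 - 2)))/(-2234 - 102) = (2283/878 + (-192 + 1/29))/(-2336) = (2283/878 + (-192 + 1/29))*(-1/2336) = (2283/878 - 5567/29)*(-1/2336) = -4821619/25462*(-1/2336) = 4821619/59479232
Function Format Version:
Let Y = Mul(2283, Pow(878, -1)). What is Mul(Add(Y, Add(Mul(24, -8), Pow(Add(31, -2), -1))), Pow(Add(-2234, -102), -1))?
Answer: Rational(4821619, 59479232) ≈ 0.081064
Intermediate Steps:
Y = Rational(2283, 878) (Y = Mul(2283, Rational(1, 878)) = Rational(2283, 878) ≈ 2.6002)
Mul(Add(Y, Add(Mul(24, -8), Pow(Add(31, -2), -1))), Pow(Add(-2234, -102), -1)) = Mul(Add(Rational(2283, 878), Add(Mul(24, -8), Pow(Add(31, -2), -1))), Pow(Add(-2234, -102), -1)) = Mul(Add(Rational(2283, 878), Add(-192, Pow(29, -1))), Pow(-2336, -1)) = Mul(Add(Rational(2283, 878), Add(-192, Rational(1, 29))), Rational(-1, 2336)) = Mul(Add(Rational(2283, 878), Rational(-5567, 29)), Rational(-1, 2336)) = Mul(Rational(-4821619, 25462), Rational(-1, 2336)) = Rational(4821619, 59479232)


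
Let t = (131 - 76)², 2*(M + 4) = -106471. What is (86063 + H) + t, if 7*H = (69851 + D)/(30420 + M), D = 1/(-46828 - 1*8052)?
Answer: 70997435099971/796939920 ≈ 89088.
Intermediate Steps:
M = -106479/2 (M = -4 + (½)*(-106471) = -4 - 106471/2 = -106479/2 ≈ -53240.)
D = -1/54880 (D = 1/(-46828 - 8052) = 1/(-54880) = -1/54880 ≈ -1.8222e-5)
t = 3025 (t = 55² = 3025)
H = -348492989/796939920 (H = ((69851 - 1/54880)/(30420 - 106479/2))/7 = (3833422879/(54880*(-45639/2)))/7 = ((3833422879/54880)*(-2/45639))/7 = (⅐)*(-348492989/113848560) = -348492989/796939920 ≈ -0.43729)
(86063 + H) + t = (86063 - 348492989/796939920) + 3025 = 68586691841971/796939920 + 3025 = 70997435099971/796939920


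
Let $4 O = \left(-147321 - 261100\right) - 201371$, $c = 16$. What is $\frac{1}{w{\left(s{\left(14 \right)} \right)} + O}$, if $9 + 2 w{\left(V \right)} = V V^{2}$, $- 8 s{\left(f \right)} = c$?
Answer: $- \frac{2}{304913} \approx -6.5592 \cdot 10^{-6}$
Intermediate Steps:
$s{\left(f \right)} = -2$ ($s{\left(f \right)} = \left(- \frac{1}{8}\right) 16 = -2$)
$w{\left(V \right)} = - \frac{9}{2} + \frac{V^{3}}{2}$ ($w{\left(V \right)} = - \frac{9}{2} + \frac{V V^{2}}{2} = - \frac{9}{2} + \frac{V^{3}}{2}$)
$O = -152448$ ($O = \frac{\left(-147321 - 261100\right) - 201371}{4} = \frac{-408421 - 201371}{4} = \frac{1}{4} \left(-609792\right) = -152448$)
$\frac{1}{w{\left(s{\left(14 \right)} \right)} + O} = \frac{1}{\left(- \frac{9}{2} + \frac{\left(-2\right)^{3}}{2}\right) - 152448} = \frac{1}{\left(- \frac{9}{2} + \frac{1}{2} \left(-8\right)\right) - 152448} = \frac{1}{\left(- \frac{9}{2} - 4\right) - 152448} = \frac{1}{- \frac{17}{2} - 152448} = \frac{1}{- \frac{304913}{2}} = - \frac{2}{304913}$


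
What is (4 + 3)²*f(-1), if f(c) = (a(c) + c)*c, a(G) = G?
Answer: 98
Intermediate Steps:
f(c) = 2*c² (f(c) = (c + c)*c = (2*c)*c = 2*c²)
(4 + 3)²*f(-1) = (4 + 3)²*(2*(-1)²) = 7²*(2*1) = 49*2 = 98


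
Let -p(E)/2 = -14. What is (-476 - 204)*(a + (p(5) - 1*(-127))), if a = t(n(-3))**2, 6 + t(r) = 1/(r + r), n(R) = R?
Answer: -1181330/9 ≈ -1.3126e+5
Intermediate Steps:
t(r) = -6 + 1/(2*r) (t(r) = -6 + 1/(r + r) = -6 + 1/(2*r))
p(E) = 28 (p(E) = -2*(-14) = 28)
a = 1369/36 (a = (-6 + (1/2)/(-3))**2 = (-6 + (1/2)*(-1/3))**2 = (-6 - 1/6)**2 = (-37/6)**2 = 1369/36 ≈ 38.028)
(-476 - 204)*(a + (p(5) - 1*(-127))) = (-476 - 204)*(1369/36 + (28 - 1*(-127))) = -680*(1369/36 + (28 + 127)) = -680*(1369/36 + 155) = -680*6949/36 = -1181330/9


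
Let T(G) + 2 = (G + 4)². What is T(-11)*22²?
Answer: 22748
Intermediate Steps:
T(G) = -2 + (4 + G)² (T(G) = -2 + (G + 4)² = -2 + (4 + G)²)
T(-11)*22² = (-2 + (4 - 11)²)*22² = (-2 + (-7)²)*484 = (-2 + 49)*484 = 47*484 = 22748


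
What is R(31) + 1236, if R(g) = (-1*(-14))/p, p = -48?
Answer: 29657/24 ≈ 1235.7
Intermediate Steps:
R(g) = -7/24 (R(g) = -1*(-14)/(-48) = 14*(-1/48) = -7/24)
R(31) + 1236 = -7/24 + 1236 = 29657/24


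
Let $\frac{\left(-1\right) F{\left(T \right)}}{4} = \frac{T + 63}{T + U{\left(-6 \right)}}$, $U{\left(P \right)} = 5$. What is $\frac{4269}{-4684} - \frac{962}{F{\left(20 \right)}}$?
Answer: $\frac{27808223}{388772} \approx 71.528$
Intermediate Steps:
$F{\left(T \right)} = - \frac{4 \left(63 + T\right)}{5 + T}$ ($F{\left(T \right)} = - 4 \frac{T + 63}{T + 5} = - 4 \frac{63 + T}{5 + T} = - \frac{4 \left(63 + T\right)}{5 + T}$)
$\frac{4269}{-4684} - \frac{962}{F{\left(20 \right)}} = \frac{4269}{-4684} - \frac{962}{4 \frac{1}{5 + 20} \left(-63 - 20\right)} = 4269 \left(- \frac{1}{4684}\right) - \frac{962}{4 \cdot \frac{1}{25} \left(-63 - 20\right)} = - \frac{4269}{4684} - \frac{962}{4 \cdot \frac{1}{25} \left(-83\right)} = - \frac{4269}{4684} - \frac{962}{- \frac{332}{25}} = - \frac{4269}{4684} - - \frac{12025}{166} = - \frac{4269}{4684} + \frac{12025}{166} = \frac{27808223}{388772}$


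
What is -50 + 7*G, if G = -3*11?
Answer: -281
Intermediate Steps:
G = -33
-50 + 7*G = -50 + 7*(-33) = -50 - 231 = -281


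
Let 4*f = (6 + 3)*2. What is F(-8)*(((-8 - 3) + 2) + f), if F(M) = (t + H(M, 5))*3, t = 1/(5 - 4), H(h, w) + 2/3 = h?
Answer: 207/2 ≈ 103.50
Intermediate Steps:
H(h, w) = -2/3 + h
t = 1 (t = 1/1 = 1)
f = 9/2 (f = ((6 + 3)*2)/4 = (9*2)/4 = (1/4)*18 = 9/2 ≈ 4.5000)
F(M) = 1 + 3*M (F(M) = (1 + (-2/3 + M))*3 = (1/3 + M)*3 = 1 + 3*M)
F(-8)*(((-8 - 3) + 2) + f) = (1 + 3*(-8))*(((-8 - 3) + 2) + 9/2) = (1 - 24)*((-11 + 2) + 9/2) = -23*(-9 + 9/2) = -23*(-9/2) = 207/2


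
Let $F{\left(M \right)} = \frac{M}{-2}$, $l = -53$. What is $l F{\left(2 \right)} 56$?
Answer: $2968$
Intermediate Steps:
$F{\left(M \right)} = - \frac{M}{2}$ ($F{\left(M \right)} = M \left(- \frac{1}{2}\right) = - \frac{M}{2}$)
$l F{\left(2 \right)} 56 = - 53 \left(\left(- \frac{1}{2}\right) 2\right) 56 = \left(-53\right) \left(-1\right) 56 = 53 \cdot 56 = 2968$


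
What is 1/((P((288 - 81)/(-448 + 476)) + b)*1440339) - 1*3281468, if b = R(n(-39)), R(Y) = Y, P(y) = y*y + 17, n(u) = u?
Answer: -121001240670228068/36874118739 ≈ -3.2815e+6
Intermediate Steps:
P(y) = 17 + y² (P(y) = y² + 17 = 17 + y²)
b = -39
1/((P((288 - 81)/(-448 + 476)) + b)*1440339) - 1*3281468 = 1/((17 + ((288 - 81)/(-448 + 476))²) - 39*1440339) - 1*3281468 = (1/1440339)/((17 + (207/28)²) - 39) - 3281468 = (1/1440339)/((17 + 42849/784) - 39) - 3281468 = (1/1440339)/(56177/784 - 39) - 3281468 = (1/1440339)/(25601/784) - 3281468 = (784/25601)*(1/1440339) - 3281468 = 784/36874118739 - 3281468 = -121001240670228068/36874118739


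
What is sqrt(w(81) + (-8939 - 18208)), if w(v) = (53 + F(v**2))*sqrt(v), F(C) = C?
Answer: sqrt(32379) ≈ 179.94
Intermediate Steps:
w(v) = sqrt(v)*(53 + v**2) (w(v) = (53 + v**2)*sqrt(v) = sqrt(v)*(53 + v**2))
sqrt(w(81) + (-8939 - 18208)) = sqrt(sqrt(81)*(53 + 81**2) + (-8939 - 18208)) = sqrt(9*(53 + 6561) - 27147) = sqrt(9*6614 - 27147) = sqrt(59526 - 27147) = sqrt(32379)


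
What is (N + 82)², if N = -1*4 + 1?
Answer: 6241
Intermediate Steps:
N = -3 (N = -4 + 1 = -3)
(N + 82)² = (-3 + 82)² = 79² = 6241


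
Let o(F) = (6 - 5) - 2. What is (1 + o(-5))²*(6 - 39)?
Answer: 0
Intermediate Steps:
o(F) = -1 (o(F) = 1 - 2 = -1)
(1 + o(-5))²*(6 - 39) = (1 - 1)²*(6 - 39) = 0²*(-33) = 0*(-33) = 0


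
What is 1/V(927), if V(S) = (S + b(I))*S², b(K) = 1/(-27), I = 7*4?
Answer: 1/796566156 ≈ 1.2554e-9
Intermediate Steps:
I = 28
b(K) = -1/27
V(S) = S²*(-1/27 + S) (V(S) = (S - 1/27)*S² = (-1/27 + S)*S² = S²*(-1/27 + S))
1/V(927) = 1/(927²*(-1/27 + 927)) = 1/(859329*(25028/27)) = 1/796566156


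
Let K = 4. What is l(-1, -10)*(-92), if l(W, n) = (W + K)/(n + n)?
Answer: 69/5 ≈ 13.800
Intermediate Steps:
l(W, n) = (4 + W)/(2*n) (l(W, n) = (W + 4)/(n + n) = (4 + W)/((2*n)) = (4 + W)*(1/(2*n)) = (4 + W)/(2*n))
l(-1, -10)*(-92) = ((½)*(4 - 1)/(-10))*(-92) = ((½)*(-⅒)*3)*(-92) = -3/20*(-92) = 69/5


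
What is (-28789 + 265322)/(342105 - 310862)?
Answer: 236533/31243 ≈ 7.5708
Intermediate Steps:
(-28789 + 265322)/(342105 - 310862) = 236533/31243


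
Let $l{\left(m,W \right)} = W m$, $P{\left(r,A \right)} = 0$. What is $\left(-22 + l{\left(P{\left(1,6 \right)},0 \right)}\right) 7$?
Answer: $-154$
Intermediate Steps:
$\left(-22 + l{\left(P{\left(1,6 \right)},0 \right)}\right) 7 = \left(-22 + 0 \cdot 0\right) 7 = \left(-22 + 0\right) 7 = \left(-22\right) 7 = -154$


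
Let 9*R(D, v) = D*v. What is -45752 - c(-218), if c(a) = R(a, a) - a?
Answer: -461254/9 ≈ -51250.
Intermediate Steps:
R(D, v) = D*v/9 (R(D, v) = (D*v)/9 = D*v/9)
c(a) = -a + a²/9 (c(a) = a*a/9 - a = a²/9 - a = -a + a²/9)
-45752 - c(-218) = -45752 - (-218)*(-9 - 218)/9 = -45752 - (-218)*(-227)/9 = -45752 - 1*49486/9 = -45752 - 49486/9 = -461254/9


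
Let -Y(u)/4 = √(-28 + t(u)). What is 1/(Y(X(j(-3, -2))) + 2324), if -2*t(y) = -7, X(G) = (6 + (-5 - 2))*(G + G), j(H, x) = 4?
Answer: 83/192906 + I*√2/385812 ≈ 0.00043026 + 3.6656e-6*I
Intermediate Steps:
X(G) = -2*G (X(G) = (6 - 7)*(2*G) = -2*G)
t(y) = 7/2 (t(y) = -½*(-7) = 7/2)
Y(u) = -14*I*√2 (Y(u) = -4*√(-28 + 7/2) = -14*I*√2)
1/(Y(X(j(-3, -2))) + 2324) = 1/(-14*I*√2 + 2324) = 1/(2324 - 14*I*√2)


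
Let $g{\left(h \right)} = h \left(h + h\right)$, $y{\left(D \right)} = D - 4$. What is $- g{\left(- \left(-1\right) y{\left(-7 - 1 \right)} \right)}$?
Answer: $-288$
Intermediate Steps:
$y{\left(D \right)} = -4 + D$ ($y{\left(D \right)} = D - 4 = -4 + D$)
$g{\left(h \right)} = 2 h^{2}$ ($g{\left(h \right)} = h 2 h = 2 h^{2}$)
$- g{\left(- \left(-1\right) y{\left(-7 - 1 \right)} \right)} = - 2 \left(- \left(-1\right) \left(-4 - 8\right)\right)^{2} = - 2 \left(- \left(-1\right) \left(-12\right)\right)^{2} = - 2 \left(\left(-1\right) 12\right)^{2} = - 2 \left(-12\right)^{2} = - 2 \cdot 144 = \left(-1\right) 288 = -288$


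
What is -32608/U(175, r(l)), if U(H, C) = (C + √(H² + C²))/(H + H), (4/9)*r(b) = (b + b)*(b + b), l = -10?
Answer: 2347776/7 - 65216*√1345/7 ≈ -6281.6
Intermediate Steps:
r(b) = 9*b² (r(b) = 9*((b + b)*(b + b))/4 = 9*((2*b)*(2*b))/4 = 9*(4*b²)/4 = 9*b²)
U(H, C) = (C + √(C² + H²))/(2*H) (U(H, C) = (C + √(C² + H²))/((2*H)) = (C + √(C² + H²))*(1/(2*H)) = (C + √(C² + H²))/(2*H))
-32608/U(175, r(l)) = -32608*350/(9*(-10)² + √((9*(-10)²)² + 175²)) = -32608*350/(9*100 + √((9*100)² + 30625)) = -32608*350/(900 + √(900² + 30625)) = -32608*350/(900 + √(810000 + 30625)) = -32608*350/(900 + √840625) = -32608*350/(900 + 25*√1345) = -32608/(18/7 + √1345/14)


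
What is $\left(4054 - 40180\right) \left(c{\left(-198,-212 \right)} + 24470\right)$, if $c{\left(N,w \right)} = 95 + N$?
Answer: $-880282242$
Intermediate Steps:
$\left(4054 - 40180\right) \left(c{\left(-198,-212 \right)} + 24470\right) = \left(4054 - 40180\right) \left(\left(95 - 198\right) + 24470\right) = - 36126 \left(-103 + 24470\right) = \left(-36126\right) 24367 = -880282242$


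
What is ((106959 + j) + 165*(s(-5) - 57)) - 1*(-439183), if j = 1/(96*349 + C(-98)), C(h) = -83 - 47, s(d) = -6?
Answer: 17880020379/33374 ≈ 5.3575e+5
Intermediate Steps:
C(h) = -130
j = 1/33374 (j = 1/(96*349 - 130) = 1/(33504 - 130) = 1/33374 ≈ 2.9963e-5)
((106959 + j) + 165*(s(-5) - 57)) - 1*(-439183) = ((106959 + 1/33374) + 165*(-6 - 57)) - 1*(-439183) = (3569649667/33374 + 165*(-63)) + 439183 = (3569649667/33374 - 10395) + 439183 = 3222726937/33374 + 439183 = 17880020379/33374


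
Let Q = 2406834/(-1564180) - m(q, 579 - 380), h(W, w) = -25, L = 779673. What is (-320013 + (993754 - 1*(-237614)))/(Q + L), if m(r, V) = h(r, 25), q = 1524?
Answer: 712761631950/609792805403 ≈ 1.1689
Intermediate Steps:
m(r, V) = -25
Q = 18348833/782090 (Q = 2406834/(-1564180) - 1*(-25) = 2406834*(-1/1564180) + 25 = -1203417/782090 + 25 = 18348833/782090 ≈ 23.461)
(-320013 + (993754 - 1*(-237614)))/(Q + L) = (-320013 + (993754 - 1*(-237614)))/(18348833/782090 + 779673) = (-320013 + (993754 + 237614))/(609792805403/782090) = (-320013 + 1231368)*(782090/609792805403) = 911355*(782090/609792805403) = 712761631950/609792805403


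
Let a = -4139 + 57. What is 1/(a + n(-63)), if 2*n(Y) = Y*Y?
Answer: -2/4195 ≈ -0.00047676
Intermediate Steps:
n(Y) = Y²/2 (n(Y) = (Y*Y)/2 = Y²/2)
a = -4082
1/(a + n(-63)) = 1/(-4082 + (½)*(-63)²) = 1/(-4082 + (½)*3969) = 1/(-4082 + 3969/2) = 1/(-4195/2) = -2/4195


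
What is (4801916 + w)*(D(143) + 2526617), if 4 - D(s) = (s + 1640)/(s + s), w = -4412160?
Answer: 140821146842594/143 ≈ 9.8476e+11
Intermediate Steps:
D(s) = 4 - (1640 + s)/(2*s) (D(s) = 4 - (s + 1640)/(s + s) = 4 - (1640 + s)/(2*s))
(4801916 + w)*(D(143) + 2526617) = (4801916 - 4412160)*((7/2 - 820/143) + 2526617) = 389756*((7/2 - 820*1/143) + 2526617) = 389756*((7/2 - 820/143) + 2526617) = 389756*(-639/286 + 2526617) = 389756*(722611823/286) = 140821146842594/143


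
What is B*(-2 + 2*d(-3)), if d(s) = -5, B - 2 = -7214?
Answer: 86544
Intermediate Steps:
B = -7212 (B = 2 - 7214 = -7212)
B*(-2 + 2*d(-3)) = -7212*(-2 + 2*(-5)) = -7212*(-2 - 10) = -7212*(-12) = 86544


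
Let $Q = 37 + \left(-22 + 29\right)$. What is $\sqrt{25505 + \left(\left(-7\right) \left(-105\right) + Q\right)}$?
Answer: $2 \sqrt{6571} \approx 162.12$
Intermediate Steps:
$Q = 44$ ($Q = 37 + 7 = 44$)
$\sqrt{25505 + \left(\left(-7\right) \left(-105\right) + Q\right)} = \sqrt{25505 + \left(\left(-7\right) \left(-105\right) + 44\right)} = \sqrt{25505 + \left(735 + 44\right)} = \sqrt{25505 + 779} = \sqrt{26284} = 2 \sqrt{6571}$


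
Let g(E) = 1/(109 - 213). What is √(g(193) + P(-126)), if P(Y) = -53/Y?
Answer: √490126/1092 ≈ 0.64111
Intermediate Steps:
g(E) = -1/104 (g(E) = 1/(-104) = -1/104)
√(g(193) + P(-126)) = √(-1/104 - 53/(-126)) = √(-1/104 - 53*(-1/126)) = √(-1/104 + 53/126) = √(2693/6552) = √490126/1092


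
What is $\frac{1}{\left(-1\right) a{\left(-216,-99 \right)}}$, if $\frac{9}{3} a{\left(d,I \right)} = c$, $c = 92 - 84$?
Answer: $- \frac{3}{8} \approx -0.375$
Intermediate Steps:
$c = 8$
$a{\left(d,I \right)} = \frac{8}{3}$ ($a{\left(d,I \right)} = \frac{1}{3} \cdot 8 = \frac{8}{3}$)
$\frac{1}{\left(-1\right) a{\left(-216,-99 \right)}} = \frac{1}{\left(-1\right) \frac{8}{3}} = \frac{1}{- \frac{8}{3}} = - \frac{3}{8}$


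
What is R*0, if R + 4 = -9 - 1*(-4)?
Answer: 0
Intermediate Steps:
R = -9 (R = -4 + (-9 - 1*(-4)) = -4 + (-9 + 4) = -4 - 5 = -9)
R*0 = -9*0 = 0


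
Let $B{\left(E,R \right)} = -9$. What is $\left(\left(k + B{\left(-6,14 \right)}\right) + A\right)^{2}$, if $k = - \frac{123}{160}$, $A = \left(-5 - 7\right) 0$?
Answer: $\frac{2442969}{25600} \approx 95.428$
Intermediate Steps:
$A = 0$ ($A = \left(-12\right) 0 = 0$)
$k = - \frac{123}{160}$ ($k = \left(-123\right) \frac{1}{160} = - \frac{123}{160} \approx -0.76875$)
$\left(\left(k + B{\left(-6,14 \right)}\right) + A\right)^{2} = \left(\left(- \frac{123}{160} - 9\right) + 0\right)^{2} = \left(- \frac{1563}{160} + 0\right)^{2} = \left(- \frac{1563}{160}\right)^{2} = \frac{2442969}{25600}$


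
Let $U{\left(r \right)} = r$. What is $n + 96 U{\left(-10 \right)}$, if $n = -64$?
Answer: $-1024$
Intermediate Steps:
$n + 96 U{\left(-10 \right)} = -64 + 96 \left(-10\right) = -64 - 960 = -1024$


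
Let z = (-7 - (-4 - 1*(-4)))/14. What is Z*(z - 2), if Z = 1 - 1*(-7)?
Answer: -20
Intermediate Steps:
Z = 8 (Z = 1 + 7 = 8)
z = -1/2 (z = (-7 - (-4 + 4))*(1/14) = (-7 - 1*0)*(1/14) = (-7 + 0)*(1/14) = -7*1/14 = -1/2 ≈ -0.50000)
Z*(z - 2) = 8*(-1/2 - 2) = 8*(-5/2) = -20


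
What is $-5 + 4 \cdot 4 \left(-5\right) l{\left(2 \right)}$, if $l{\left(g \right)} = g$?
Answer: $-165$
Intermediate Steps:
$-5 + 4 \cdot 4 \left(-5\right) l{\left(2 \right)} = -5 + 4 \cdot 4 \left(-5\right) 2 = -5 + 16 \left(-5\right) 2 = -5 - 160 = -165$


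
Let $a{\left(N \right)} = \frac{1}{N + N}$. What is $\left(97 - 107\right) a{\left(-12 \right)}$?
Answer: $\frac{5}{12} \approx 0.41667$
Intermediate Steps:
$a{\left(N \right)} = \frac{1}{2 N}$
$\left(97 - 107\right) a{\left(-12 \right)} = \left(97 - 107\right) \frac{1}{2 \left(-12\right)} = - 10 \cdot \frac{1}{2} \left(- \frac{1}{12}\right) = \left(-10\right) \left(- \frac{1}{24}\right) = \frac{5}{12}$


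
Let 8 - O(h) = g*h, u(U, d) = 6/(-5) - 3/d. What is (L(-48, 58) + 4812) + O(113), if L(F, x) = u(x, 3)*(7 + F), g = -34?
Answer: 43761/5 ≈ 8752.2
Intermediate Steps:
u(U, d) = -6/5 - 3/d (u(U, d) = 6*(-1/5) - 3/d = -6/5 - 3/d)
L(F, x) = -77/5 - 11*F/5 (L(F, x) = (-6/5 - 3/3)*(7 + F) = (-6/5 - 3*1/3)*(7 + F) = (-6/5 - 1)*(7 + F) = -11*(7 + F)/5 = -77/5 - 11*F/5)
O(h) = 8 + 34*h (O(h) = 8 - (-34)*h = 8 + 34*h)
(L(-48, 58) + 4812) + O(113) = ((-77/5 - 11/5*(-48)) + 4812) + (8 + 34*113) = ((-77/5 + 528/5) + 4812) + (8 + 3842) = (451/5 + 4812) + 3850 = 24511/5 + 3850 = 43761/5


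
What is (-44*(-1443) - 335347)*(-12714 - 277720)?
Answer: 78955935070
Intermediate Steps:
(-44*(-1443) - 335347)*(-12714 - 277720) = (63492 - 335347)*(-290434) = -271855*(-290434) = 78955935070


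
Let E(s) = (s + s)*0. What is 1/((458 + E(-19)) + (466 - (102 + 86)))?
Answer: 1/736 ≈ 0.0013587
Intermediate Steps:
E(s) = 0 (E(s) = (2*s)*0 = 0)
1/((458 + E(-19)) + (466 - (102 + 86))) = 1/((458 + 0) + (466 - (102 + 86))) = 1/(458 + (466 - 1*188)) = 1/(458 + (466 - 188)) = 1/(458 + 278) = 1/736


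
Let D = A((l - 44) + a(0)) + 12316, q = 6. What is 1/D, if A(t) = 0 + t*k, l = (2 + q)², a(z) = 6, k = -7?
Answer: 1/12134 ≈ 8.2413e-5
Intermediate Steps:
l = 64 (l = (2 + 6)² = 8² = 64)
A(t) = -7*t (A(t) = 0 + t*(-7) = 0 - 7*t = -7*t)
D = 12134 (D = -7*((64 - 44) + 6) + 12316 = -7*(20 + 6) + 12316 = -7*26 + 12316 = -182 + 12316 = 12134)
1/D = 1/12134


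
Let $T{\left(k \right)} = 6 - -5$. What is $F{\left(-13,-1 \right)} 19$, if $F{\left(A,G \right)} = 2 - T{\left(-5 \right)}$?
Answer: $-171$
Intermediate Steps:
$T{\left(k \right)} = 11$ ($T{\left(k \right)} = 6 + 5 = 11$)
$F{\left(A,G \right)} = -9$ ($F{\left(A,G \right)} = 2 - 11 = -9$)
$F{\left(-13,-1 \right)} 19 = \left(-9\right) 19 = -171$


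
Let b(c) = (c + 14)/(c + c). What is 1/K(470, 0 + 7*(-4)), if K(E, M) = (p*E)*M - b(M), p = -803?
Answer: 4/42269919 ≈ 9.4630e-8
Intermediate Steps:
b(c) = (14 + c)/(2*c) (b(c) = (14 + c)/((2*c)) = (14 + c)*(1/(2*c)) = (14 + c)/(2*c))
K(E, M) = -803*E*M - (14 + M)/(2*M) (K(E, M) = (-803*E)*M - (14 + M)/(2*M) = -803*E*M - (14 + M)/(2*M))
1/K(470, 0 + 7*(-4)) = 1/(-½ - 7/(0 + 7*(-4)) - 803*470*(0 + 7*(-4))) = 1/(-½ - 7/(0 - 28) - 803*470*(0 - 28)) = 1/(-½ - 7/(-28) - 803*470*(-28)) = 1/(-½ - 7*(-1/28) + 10567480) = 1/(-½ + ¼ + 10567480) = 1/(42269919/4) = 4/42269919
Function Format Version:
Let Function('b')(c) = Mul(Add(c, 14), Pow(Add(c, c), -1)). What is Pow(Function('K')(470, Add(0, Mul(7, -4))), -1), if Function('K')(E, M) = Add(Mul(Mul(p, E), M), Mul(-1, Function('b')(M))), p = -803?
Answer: Rational(4, 42269919) ≈ 9.4630e-8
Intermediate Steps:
Function('b')(c) = Mul(Rational(1, 2), Pow(c, -1), Add(14, c)) (Function('b')(c) = Mul(Add(14, c), Pow(Mul(2, c), -1)) = Mul(Add(14, c), Mul(Rational(1, 2), Pow(c, -1))) = Mul(Rational(1, 2), Pow(c, -1), Add(14, c)))
Function('K')(E, M) = Add(Mul(-803, E, M), Mul(Rational(-1, 2), Pow(M, -1), Add(14, M))) (Function('K')(E, M) = Add(Mul(Mul(-803, E), M), Mul(-1, Mul(Rational(1, 2), Pow(M, -1), Add(14, M)))) = Add(Mul(-803, E, M), Mul(Rational(-1, 2), Pow(M, -1), Add(14, M))))
Pow(Function('K')(470, Add(0, Mul(7, -4))), -1) = Pow(Add(Rational(-1, 2), Mul(-7, Pow(Add(0, Mul(7, -4)), -1)), Mul(-803, 470, Add(0, Mul(7, -4)))), -1) = Pow(Add(Rational(-1, 2), Mul(-7, Pow(Add(0, -28), -1)), Mul(-803, 470, Add(0, -28))), -1) = Pow(Add(Rational(-1, 2), Mul(-7, Pow(-28, -1)), Mul(-803, 470, -28)), -1) = Pow(Add(Rational(-1, 2), Mul(-7, Rational(-1, 28)), 10567480), -1) = Pow(Add(Rational(-1, 2), Rational(1, 4), 10567480), -1) = Pow(Rational(42269919, 4), -1) = Rational(4, 42269919)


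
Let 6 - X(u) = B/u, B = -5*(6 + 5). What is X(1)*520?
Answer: 31720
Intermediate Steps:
B = -55 (B = -5*11 = -55)
X(u) = 6 + 55/u (X(u) = 6 - (-55)/u = 6 + 55/u)
X(1)*520 = (6 + 55/1)*520 = (6 + 55*1)*520 = (6 + 55)*520 = 61*520 = 31720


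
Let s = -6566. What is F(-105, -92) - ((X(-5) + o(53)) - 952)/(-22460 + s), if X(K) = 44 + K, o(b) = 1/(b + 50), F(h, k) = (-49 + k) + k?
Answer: -348344506/1494839 ≈ -233.03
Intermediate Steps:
F(h, k) = -49 + 2*k
o(b) = 1/(50 + b)
F(-105, -92) - ((X(-5) + o(53)) - 952)/(-22460 + s) = (-49 + 2*(-92)) - (((44 - 5) + 1/(50 + 53)) - 952)/(-22460 - 6566) = (-49 - 184) - ((39 + 1/103) - 952)/(-29026) = -233 - ((39 + 1/103) - 952)*(-1)/29026 = -233 - (4018/103 - 952)*(-1)/29026 = -233 - (-94038)*(-1)/(103*29026) = -233 - 1*47019/1494839 = -233 - 47019/1494839 = -348344506/1494839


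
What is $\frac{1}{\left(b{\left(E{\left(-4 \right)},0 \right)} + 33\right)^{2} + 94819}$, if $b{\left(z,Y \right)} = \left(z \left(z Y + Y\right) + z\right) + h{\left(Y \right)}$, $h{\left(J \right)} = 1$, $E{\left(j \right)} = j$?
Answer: $\frac{1}{95719} \approx 1.0447 \cdot 10^{-5}$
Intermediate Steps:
$b{\left(z,Y \right)} = 1 + z + z \left(Y + Y z\right)$ ($b{\left(z,Y \right)} = \left(z \left(z Y + Y\right) + z\right) + 1 = \left(z \left(Y z + Y\right) + z\right) + 1 = \left(z \left(Y + Y z\right) + z\right) + 1 = \left(z + z \left(Y + Y z\right)\right) + 1 = 1 + z + z \left(Y + Y z\right)$)
$\frac{1}{\left(b{\left(E{\left(-4 \right)},0 \right)} + 33\right)^{2} + 94819} = \frac{1}{\left(\left(1 - 4 + 0 \left(-4\right) + 0 \left(-4\right)^{2}\right) + 33\right)^{2} + 94819} = \frac{1}{\left(\left(1 - 4 + 0 + 0 \cdot 16\right) + 33\right)^{2} + 94819} = \frac{1}{\left(\left(1 - 4 + 0 + 0\right) + 33\right)^{2} + 94819} = \frac{1}{\left(-3 + 33\right)^{2} + 94819} = \frac{1}{30^{2} + 94819} = \frac{1}{900 + 94819} = \frac{1}{95719}$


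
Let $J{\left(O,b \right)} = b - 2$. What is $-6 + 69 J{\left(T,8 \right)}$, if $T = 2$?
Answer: $408$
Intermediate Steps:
$J{\left(O,b \right)} = -2 + b$
$-6 + 69 J{\left(T,8 \right)} = -6 + 69 \left(-2 + 8\right) = -6 + 69 \cdot 6 = -6 + 414 = 408$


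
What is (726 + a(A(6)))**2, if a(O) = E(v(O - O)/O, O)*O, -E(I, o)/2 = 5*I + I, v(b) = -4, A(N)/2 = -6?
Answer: 599076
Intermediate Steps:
A(N) = -12 (A(N) = 2*(-6) = -12)
E(I, o) = -12*I (E(I, o) = -2*(5*I + I) = -12*I)
a(O) = 48 (a(O) = (-(-48)/O)*O = (48/O)*O = 48)
(726 + a(A(6)))**2 = (726 + 48)**2 = 774**2 = 599076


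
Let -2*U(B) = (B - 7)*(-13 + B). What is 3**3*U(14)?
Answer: -189/2 ≈ -94.500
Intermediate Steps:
U(B) = -(-13 + B)*(-7 + B)/2 (U(B) = -(B - 7)*(-13 + B)/2 = -(-7 + B)*(-13 + B)/2 = -(-13 + B)*(-7 + B)/2)
3**3*U(14) = 3**3*(-91/2 + 10*14 - 1/2*14**2) = 27*(-91/2 + 140 - 1/2*196) = 27*(-91/2 + 140 - 98) = 27*(-7/2) = -189/2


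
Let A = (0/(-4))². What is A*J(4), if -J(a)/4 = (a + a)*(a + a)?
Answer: 0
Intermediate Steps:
A = 0 (A = (0*(-¼))² = 0² = 0)
J(a) = -16*a² (J(a) = -4*(a + a)*(a + a) = -4*2*a*2*a = -16*a²)
A*J(4) = 0*(-16*4²) = 0*(-16*16) = 0*(-256) = 0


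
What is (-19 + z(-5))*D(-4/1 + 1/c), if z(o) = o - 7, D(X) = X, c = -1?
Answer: 155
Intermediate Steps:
z(o) = -7 + o
(-19 + z(-5))*D(-4/1 + 1/c) = (-19 + (-7 - 5))*(-4/1 + 1/(-1)) = (-19 - 12)*(-4*1 + 1*(-1)) = -31*(-4 - 1) = -31*(-5) = 155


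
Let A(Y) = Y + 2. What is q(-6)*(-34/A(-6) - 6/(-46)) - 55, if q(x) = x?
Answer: -2456/23 ≈ -106.78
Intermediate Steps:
A(Y) = 2 + Y
q(-6)*(-34/A(-6) - 6/(-46)) - 55 = -6*(-34/(2 - 6) - 6/(-46)) - 55 = -6*(-34/(-4) - 6*(-1/46)) - 55 = -6*(-34*(-¼) + 3/23) - 55 = -6*(17/2 + 3/23) - 55 = -6*397/46 - 55 = -1191/23 - 55 = -2456/23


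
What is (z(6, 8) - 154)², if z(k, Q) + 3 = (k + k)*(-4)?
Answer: 42025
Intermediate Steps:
z(k, Q) = -3 - 8*k (z(k, Q) = -3 + (k + k)*(-4) = -3 + (2*k)*(-4) = -3 - 8*k)
(z(6, 8) - 154)² = ((-3 - 8*6) - 154)² = ((-3 - 48) - 154)² = (-51 - 154)² = (-205)² = 42025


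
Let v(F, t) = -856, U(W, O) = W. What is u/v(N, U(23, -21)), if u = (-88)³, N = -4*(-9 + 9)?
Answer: 85184/107 ≈ 796.11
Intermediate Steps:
N = 0 (N = -4*0 = 0)
u = -681472
u/v(N, U(23, -21)) = -681472/(-856) = -681472*(-1/856) = 85184/107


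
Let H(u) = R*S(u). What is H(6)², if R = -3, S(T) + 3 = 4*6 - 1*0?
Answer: 3969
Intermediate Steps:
S(T) = 21 (S(T) = -3 + (4*6 - 1*0) = -3 + (24 + 0) = -3 + 24 = 21)
H(u) = -63 (H(u) = -3*21 = -63)
H(6)² = (-63)² = 3969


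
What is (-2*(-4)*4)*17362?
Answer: 555584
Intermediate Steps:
(-2*(-4)*4)*17362 = (8*4)*17362 = 32*17362 = 555584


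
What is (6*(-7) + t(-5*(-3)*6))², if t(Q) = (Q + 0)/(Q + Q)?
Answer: 6889/4 ≈ 1722.3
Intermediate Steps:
t(Q) = ½ (t(Q) = Q/((2*Q)) = Q*(1/(2*Q)) = ½)
(6*(-7) + t(-5*(-3)*6))² = (6*(-7) + ½)² = (-42 + ½)² = (-83/2)² = 6889/4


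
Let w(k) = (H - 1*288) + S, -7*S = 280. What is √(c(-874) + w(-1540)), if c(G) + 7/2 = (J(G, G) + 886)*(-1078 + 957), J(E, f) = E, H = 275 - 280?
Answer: 7*I*√146/2 ≈ 42.291*I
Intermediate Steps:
H = -5
S = -40 (S = -⅐*280 = -40)
c(G) = -214419/2 - 121*G (c(G) = -7/2 + (G + 886)*(-1078 + 957) = -7/2 + (886 + G)*(-121) = -7/2 + (-107206 - 121*G) = -214419/2 - 121*G)
w(k) = -333 (w(k) = (-5 - 1*288) - 40 = (-5 - 288) - 40 = -293 - 40 = -333)
√(c(-874) + w(-1540)) = √((-214419/2 - 121*(-874)) - 333) = √((-214419/2 + 105754) - 333) = √(-2911/2 - 333) = √(-3577/2) = 7*I*√146/2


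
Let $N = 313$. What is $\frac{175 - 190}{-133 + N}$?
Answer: $- \frac{1}{12} \approx -0.083333$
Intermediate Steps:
$\frac{175 - 190}{-133 + N} = \frac{175 - 190}{-133 + 313} = - \frac{15}{180} = \left(-15\right) \frac{1}{180} = - \frac{1}{12}$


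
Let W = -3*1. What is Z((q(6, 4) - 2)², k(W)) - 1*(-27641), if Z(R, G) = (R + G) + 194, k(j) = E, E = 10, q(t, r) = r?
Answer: 27849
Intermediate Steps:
W = -3
k(j) = 10
Z(R, G) = 194 + G + R (Z(R, G) = (G + R) + 194 = 194 + G + R)
Z((q(6, 4) - 2)², k(W)) - 1*(-27641) = (194 + 10 + (4 - 2)²) - 1*(-27641) = (194 + 10 + 2²) + 27641 = (194 + 10 + 4) + 27641 = 208 + 27641 = 27849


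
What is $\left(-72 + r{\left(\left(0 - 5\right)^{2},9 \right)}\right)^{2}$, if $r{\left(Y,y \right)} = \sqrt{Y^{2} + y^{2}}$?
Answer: $\left(72 - \sqrt{706}\right)^{2} \approx 2063.8$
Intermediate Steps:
$\left(-72 + r{\left(\left(0 - 5\right)^{2},9 \right)}\right)^{2} = \left(-72 + \sqrt{\left(\left(0 - 5\right)^{2}\right)^{2} + 9^{2}}\right)^{2} = \left(-72 + \sqrt{\left(\left(-5\right)^{2}\right)^{2} + 81}\right)^{2} = \left(-72 + \sqrt{25^{2} + 81}\right)^{2} = \left(-72 + \sqrt{625 + 81}\right)^{2} = \left(-72 + \sqrt{706}\right)^{2}$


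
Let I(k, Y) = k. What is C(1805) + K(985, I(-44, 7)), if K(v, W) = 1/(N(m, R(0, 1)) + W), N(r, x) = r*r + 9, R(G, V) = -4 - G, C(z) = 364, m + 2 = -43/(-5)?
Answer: 77921/214 ≈ 364.12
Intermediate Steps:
m = 33/5 (m = -2 - 43/(-5) = -2 - 43*(-1/5) = -2 + 43/5 = 33/5 ≈ 6.6000)
N(r, x) = 9 + r**2 (N(r, x) = r**2 + 9 = 9 + r**2)
K(v, W) = 1/(1314/25 + W) (K(v, W) = 1/((9 + (33/5)**2) + W) = 1/((9 + 1089/25) + W) = 1/(1314/25 + W))
C(1805) + K(985, I(-44, 7)) = 364 + 25/(1314 + 25*(-44)) = 364 + 25/(1314 - 1100) = 364 + 25/214 = 77921/214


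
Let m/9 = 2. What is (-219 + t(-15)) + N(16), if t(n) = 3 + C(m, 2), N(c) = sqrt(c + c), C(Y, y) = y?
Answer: -214 + 4*sqrt(2) ≈ -208.34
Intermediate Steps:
m = 18 (m = 9*2 = 18)
N(c) = sqrt(2)*sqrt(c) (N(c) = sqrt(2*c) = sqrt(2)*sqrt(c))
t(n) = 5 (t(n) = 3 + 2 = 5)
(-219 + t(-15)) + N(16) = (-219 + 5) + sqrt(2)*sqrt(16) = -214 + sqrt(2)*4 = -214 + 4*sqrt(2)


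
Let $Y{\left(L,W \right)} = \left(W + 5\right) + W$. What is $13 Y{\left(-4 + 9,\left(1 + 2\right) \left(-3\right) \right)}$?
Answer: $-169$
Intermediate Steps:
$Y{\left(L,W \right)} = 5 + 2 W$ ($Y{\left(L,W \right)} = \left(5 + W\right) + W = 5 + 2 W$)
$13 Y{\left(-4 + 9,\left(1 + 2\right) \left(-3\right) \right)} = 13 \left(5 + 2 \left(1 + 2\right) \left(-3\right)\right) = 13 \left(5 + 2 \cdot 3 \left(-3\right)\right) = 13 \left(5 + 2 \left(-9\right)\right) = 13 \left(5 - 18\right) = 13 \left(-13\right) = -169$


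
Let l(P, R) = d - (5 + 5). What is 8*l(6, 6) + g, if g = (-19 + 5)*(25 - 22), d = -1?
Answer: -130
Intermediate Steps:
l(P, R) = -11 (l(P, R) = -1 - (5 + 5) = -1 - 1*10 = -1 - 10 = -11)
g = -42 (g = -14*3 = -42)
8*l(6, 6) + g = 8*(-11) - 42 = -88 - 42 = -130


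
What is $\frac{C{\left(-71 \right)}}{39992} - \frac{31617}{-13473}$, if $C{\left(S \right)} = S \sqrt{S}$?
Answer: $\frac{1171}{499} - \frac{71 i \sqrt{71}}{39992} \approx 2.3467 - 0.014959 i$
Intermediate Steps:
$C{\left(S \right)} = S^{\frac{3}{2}}$
$\frac{C{\left(-71 \right)}}{39992} - \frac{31617}{-13473} = \frac{\left(-71\right)^{\frac{3}{2}}}{39992} - \frac{31617}{-13473} = - 71 i \sqrt{71} \cdot \frac{1}{39992} - - \frac{1171}{499} = - \frac{71 i \sqrt{71}}{39992} + \frac{1171}{499} = \frac{1171}{499} - \frac{71 i \sqrt{71}}{39992}$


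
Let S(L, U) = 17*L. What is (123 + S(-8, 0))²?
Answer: 169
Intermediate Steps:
(123 + S(-8, 0))² = (123 + 17*(-8))² = (123 - 136)² = (-13)² = 169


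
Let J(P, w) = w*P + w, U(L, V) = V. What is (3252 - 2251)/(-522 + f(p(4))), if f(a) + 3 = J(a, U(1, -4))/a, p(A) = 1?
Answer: -77/41 ≈ -1.8780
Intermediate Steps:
J(P, w) = w + P*w (J(P, w) = P*w + w = w + P*w)
f(a) = -3 + (-4 - 4*a)/a (f(a) = -3 + (-4*(1 + a))/a = -3 + (-4 - 4*a)/a)
(3252 - 2251)/(-522 + f(p(4))) = (3252 - 2251)/(-522 + (-7 - 4/1)) = 1001/(-522 + (-7 - 4*1)) = 1001/(-522 + (-7 - 4)) = 1001/(-522 - 11) = 1001/(-533) = 1001*(-1/533) = -77/41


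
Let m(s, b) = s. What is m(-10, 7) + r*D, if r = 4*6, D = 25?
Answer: 590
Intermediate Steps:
r = 24
m(-10, 7) + r*D = -10 + 24*25 = -10 + 600 = 590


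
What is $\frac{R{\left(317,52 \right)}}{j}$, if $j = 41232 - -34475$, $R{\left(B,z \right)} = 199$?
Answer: $\frac{199}{75707} \approx 0.0026286$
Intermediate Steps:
$j = 75707$ ($j = 41232 + 34475 = 75707$)
$\frac{R{\left(317,52 \right)}}{j} = \frac{199}{75707}$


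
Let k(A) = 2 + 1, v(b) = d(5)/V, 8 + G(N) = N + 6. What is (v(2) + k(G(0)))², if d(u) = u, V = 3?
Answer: 196/9 ≈ 21.778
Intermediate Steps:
G(N) = -2 + N (G(N) = -8 + (N + 6) = -8 + (6 + N) = -2 + N)
v(b) = 5/3
k(A) = 3
(v(2) + k(G(0)))² = (5/3 + 3)² = (14/3)² = 196/9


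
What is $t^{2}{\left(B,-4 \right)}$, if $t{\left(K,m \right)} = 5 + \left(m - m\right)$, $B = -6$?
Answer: $25$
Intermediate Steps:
$t{\left(K,m \right)} = 5$ ($t{\left(K,m \right)} = 5 + 0 = 5$)
$t^{2}{\left(B,-4 \right)} = 5^{2} = 25$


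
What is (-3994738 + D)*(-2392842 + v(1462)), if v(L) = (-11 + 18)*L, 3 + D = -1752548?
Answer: 13693536749712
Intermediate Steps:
D = -1752551 (D = -3 - 1752548 = -1752551)
v(L) = 7*L
(-3994738 + D)*(-2392842 + v(1462)) = (-3994738 - 1752551)*(-2392842 + 7*1462) = -5747289*(-2392842 + 10234) = -5747289*(-2382608) = 13693536749712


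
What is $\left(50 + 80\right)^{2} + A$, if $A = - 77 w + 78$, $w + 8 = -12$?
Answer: $18518$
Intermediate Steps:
$w = -20$ ($w = -8 - 12 = -20$)
$A = 1618$ ($A = \left(-77\right) \left(-20\right) + 78 = 1540 + 78 = 1618$)
$\left(50 + 80\right)^{2} + A = \left(50 + 80\right)^{2} + 1618 = 130^{2} + 1618 = 16900 + 1618 = 18518$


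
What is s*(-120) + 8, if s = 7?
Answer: -832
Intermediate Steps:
s*(-120) + 8 = 7*(-120) + 8 = -840 + 8 = -832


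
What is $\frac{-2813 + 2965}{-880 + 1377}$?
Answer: $\frac{152}{497} \approx 0.30583$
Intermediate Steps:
$\frac{-2813 + 2965}{-880 + 1377} = \frac{152}{497}$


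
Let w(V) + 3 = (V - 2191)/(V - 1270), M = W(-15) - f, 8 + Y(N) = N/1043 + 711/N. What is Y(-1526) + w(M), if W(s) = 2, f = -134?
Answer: -4874813/438507 ≈ -11.117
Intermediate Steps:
Y(N) = -8 + 711/N + N/1043 (Y(N) = -8 + (N/1043 + 711/N) = -8 + (711/N + N/1043) = -8 + 711/N + N/1043)
M = 136 (M = 2 - 1*(-134) = 2 + 134 = 136)
w(V) = -3 + (-2191 + V)/(-1270 + V) (w(V) = -3 + (V - 2191)/(V - 1270) = -3 + (-2191 + V)/(-1270 + V))
Y(-1526) + w(M) = (-8 + 711/(-1526) + (1/1043)*(-1526)) + (1619 - 2*136)/(-1270 + 136) = (-8 + 711*(-1/1526) - 218/149) + (1619 - 272)/(-1134) = (-8 - 711/1526 - 218/149) - 1/1134*1347 = -2257599/227374 - 449/378 = -4874813/438507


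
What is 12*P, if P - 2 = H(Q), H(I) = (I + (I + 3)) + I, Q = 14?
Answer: 564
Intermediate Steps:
H(I) = 3 + 3*I (H(I) = (I + (3 + I)) + I = (3 + 2*I) + I = 3 + 3*I)
P = 47 (P = 2 + (3 + 3*14) = 2 + (3 + 42) = 2 + 45 = 47)
12*P = 12*47 = 564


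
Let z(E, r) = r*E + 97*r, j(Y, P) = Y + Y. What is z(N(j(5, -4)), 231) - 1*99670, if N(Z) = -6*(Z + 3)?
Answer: -95281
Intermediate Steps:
j(Y, P) = 2*Y
N(Z) = -18 - 6*Z (N(Z) = -6*(3 + Z) = -18 - 6*Z)
z(E, r) = 97*r + E*r (z(E, r) = E*r + 97*r = 97*r + E*r)
z(N(j(5, -4)), 231) - 1*99670 = 231*(97 + (-18 - 12*5)) - 1*99670 = 231*(97 + (-18 - 6*10)) - 99670 = 231*(97 + (-18 - 60)) - 99670 = 231*(97 - 78) - 99670 = 231*19 - 99670 = 4389 - 99670 = -95281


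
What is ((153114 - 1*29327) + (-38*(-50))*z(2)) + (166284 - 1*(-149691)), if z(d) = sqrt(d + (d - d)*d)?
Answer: 439762 + 1900*sqrt(2) ≈ 4.4245e+5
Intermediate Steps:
z(d) = sqrt(d) (z(d) = sqrt(d + 0*d) = sqrt(d + 0) = sqrt(d))
((153114 - 1*29327) + (-38*(-50))*z(2)) + (166284 - 1*(-149691)) = ((153114 - 1*29327) + (-38*(-50))*sqrt(2)) + (166284 - 1*(-149691)) = ((153114 - 29327) + 1900*sqrt(2)) + (166284 + 149691) = (123787 + 1900*sqrt(2)) + 315975 = 439762 + 1900*sqrt(2)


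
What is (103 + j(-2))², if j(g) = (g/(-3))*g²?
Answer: 100489/9 ≈ 11165.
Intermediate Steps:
j(g) = -g³/3 (j(g) = (g*(-⅓))*g² = (-g/3)*g² = -g³/3)
(103 + j(-2))² = (103 - ⅓*(-2)³)² = (103 - ⅓*(-8))² = (103 + 8/3)² = (317/3)² = 100489/9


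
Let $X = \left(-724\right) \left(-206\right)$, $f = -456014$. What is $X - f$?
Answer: $605158$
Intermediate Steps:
$X = 149144$
$X - f = 149144 - -456014 = 149144 + 456014 = 605158$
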